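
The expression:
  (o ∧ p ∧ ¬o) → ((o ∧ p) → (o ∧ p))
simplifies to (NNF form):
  True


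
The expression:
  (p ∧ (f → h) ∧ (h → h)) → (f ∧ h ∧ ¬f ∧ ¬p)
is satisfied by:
  {f: True, h: False, p: False}
  {h: False, p: False, f: False}
  {f: True, h: True, p: False}
  {h: True, f: False, p: False}
  {p: True, f: True, h: False}


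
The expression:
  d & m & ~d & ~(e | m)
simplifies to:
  False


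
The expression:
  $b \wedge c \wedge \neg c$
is never true.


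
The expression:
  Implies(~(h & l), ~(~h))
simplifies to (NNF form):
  h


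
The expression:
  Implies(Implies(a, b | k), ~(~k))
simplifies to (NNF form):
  k | (a & ~b)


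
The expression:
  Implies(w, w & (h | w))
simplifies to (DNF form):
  True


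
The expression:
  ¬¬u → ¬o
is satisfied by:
  {u: False, o: False}
  {o: True, u: False}
  {u: True, o: False}


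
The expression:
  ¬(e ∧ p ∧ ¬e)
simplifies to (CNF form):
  True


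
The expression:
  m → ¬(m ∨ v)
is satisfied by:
  {m: False}


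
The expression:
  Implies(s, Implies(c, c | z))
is always true.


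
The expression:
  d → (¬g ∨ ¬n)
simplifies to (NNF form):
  ¬d ∨ ¬g ∨ ¬n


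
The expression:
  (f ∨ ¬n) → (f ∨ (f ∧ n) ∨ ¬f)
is always true.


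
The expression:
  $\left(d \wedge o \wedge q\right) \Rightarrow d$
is always true.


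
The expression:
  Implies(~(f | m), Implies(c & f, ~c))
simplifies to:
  True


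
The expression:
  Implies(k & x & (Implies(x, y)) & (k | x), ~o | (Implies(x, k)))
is always true.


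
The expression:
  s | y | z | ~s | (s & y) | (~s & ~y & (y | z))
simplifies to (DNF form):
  True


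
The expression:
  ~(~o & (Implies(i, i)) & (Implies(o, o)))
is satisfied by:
  {o: True}


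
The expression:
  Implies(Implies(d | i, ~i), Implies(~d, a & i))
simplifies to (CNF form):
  d | i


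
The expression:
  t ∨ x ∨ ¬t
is always true.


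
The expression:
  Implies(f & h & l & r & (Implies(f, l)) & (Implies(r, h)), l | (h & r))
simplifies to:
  True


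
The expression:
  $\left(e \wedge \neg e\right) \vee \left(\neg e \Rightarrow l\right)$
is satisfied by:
  {l: True, e: True}
  {l: True, e: False}
  {e: True, l: False}


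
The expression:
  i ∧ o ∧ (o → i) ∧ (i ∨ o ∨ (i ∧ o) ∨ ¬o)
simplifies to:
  i ∧ o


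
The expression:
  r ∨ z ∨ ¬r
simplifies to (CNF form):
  True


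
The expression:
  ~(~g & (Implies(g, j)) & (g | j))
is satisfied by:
  {g: True, j: False}
  {j: False, g: False}
  {j: True, g: True}


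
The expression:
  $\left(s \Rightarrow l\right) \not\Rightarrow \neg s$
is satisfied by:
  {s: True, l: True}


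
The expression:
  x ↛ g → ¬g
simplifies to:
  True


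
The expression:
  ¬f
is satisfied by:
  {f: False}


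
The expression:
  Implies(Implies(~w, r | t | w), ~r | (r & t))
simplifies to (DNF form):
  t | ~r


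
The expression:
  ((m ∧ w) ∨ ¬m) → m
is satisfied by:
  {m: True}


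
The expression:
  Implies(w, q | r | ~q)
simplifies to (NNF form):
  True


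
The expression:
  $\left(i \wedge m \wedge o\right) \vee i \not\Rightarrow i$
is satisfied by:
  {m: True, o: True, i: True}


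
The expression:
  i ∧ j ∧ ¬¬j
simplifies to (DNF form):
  i ∧ j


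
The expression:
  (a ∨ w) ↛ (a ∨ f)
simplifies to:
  w ∧ ¬a ∧ ¬f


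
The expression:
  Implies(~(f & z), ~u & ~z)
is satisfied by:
  {f: True, z: False, u: False}
  {z: False, u: False, f: False}
  {f: True, z: True, u: False}
  {u: True, f: True, z: True}


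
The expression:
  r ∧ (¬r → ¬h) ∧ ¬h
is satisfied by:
  {r: True, h: False}


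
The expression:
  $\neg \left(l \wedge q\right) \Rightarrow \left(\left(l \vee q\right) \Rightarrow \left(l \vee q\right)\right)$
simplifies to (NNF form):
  $\text{True}$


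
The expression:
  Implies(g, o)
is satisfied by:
  {o: True, g: False}
  {g: False, o: False}
  {g: True, o: True}


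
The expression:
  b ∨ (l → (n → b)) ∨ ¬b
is always true.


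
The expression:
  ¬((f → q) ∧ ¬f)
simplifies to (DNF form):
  f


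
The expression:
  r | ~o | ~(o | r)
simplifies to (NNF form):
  r | ~o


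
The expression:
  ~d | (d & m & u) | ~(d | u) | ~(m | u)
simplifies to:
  ~d | (m & u) | (~m & ~u)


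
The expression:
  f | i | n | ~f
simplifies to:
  True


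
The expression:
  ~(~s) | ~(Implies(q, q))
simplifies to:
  s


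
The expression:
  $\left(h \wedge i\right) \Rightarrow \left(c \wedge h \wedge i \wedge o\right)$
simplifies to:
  $\left(c \wedge o\right) \vee \neg h \vee \neg i$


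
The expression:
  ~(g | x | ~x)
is never true.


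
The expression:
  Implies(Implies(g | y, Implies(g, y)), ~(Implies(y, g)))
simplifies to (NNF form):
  (g & ~y) | (y & ~g)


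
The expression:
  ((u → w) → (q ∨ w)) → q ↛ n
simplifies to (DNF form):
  (q ∧ ¬n) ∨ (q ∧ ¬q) ∨ (q ∧ ¬n ∧ ¬u) ∨ (q ∧ ¬n ∧ ¬w) ∨ (q ∧ ¬q ∧ ¬u) ∨ (q ∧ ¬q ∧ ¬w) ∨ (¬n ∧ ¬u ∧ ¬w) ∨ (¬q ∧ ¬u ∧ ¬w)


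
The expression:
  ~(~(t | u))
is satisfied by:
  {t: True, u: True}
  {t: True, u: False}
  {u: True, t: False}


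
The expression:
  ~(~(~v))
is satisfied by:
  {v: False}


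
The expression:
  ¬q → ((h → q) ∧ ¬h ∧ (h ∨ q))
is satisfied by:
  {q: True}


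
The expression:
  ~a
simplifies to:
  ~a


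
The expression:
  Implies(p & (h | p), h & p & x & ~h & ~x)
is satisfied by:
  {p: False}


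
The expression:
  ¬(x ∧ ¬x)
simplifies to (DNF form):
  True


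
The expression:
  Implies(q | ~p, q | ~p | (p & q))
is always true.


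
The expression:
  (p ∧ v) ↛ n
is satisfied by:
  {p: True, v: True, n: False}


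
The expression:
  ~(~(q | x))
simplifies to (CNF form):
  q | x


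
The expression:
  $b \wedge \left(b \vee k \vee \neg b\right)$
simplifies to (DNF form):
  $b$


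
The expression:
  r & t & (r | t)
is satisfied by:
  {t: True, r: True}


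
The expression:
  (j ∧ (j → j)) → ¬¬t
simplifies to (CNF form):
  t ∨ ¬j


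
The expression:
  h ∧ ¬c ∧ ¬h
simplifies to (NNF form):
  False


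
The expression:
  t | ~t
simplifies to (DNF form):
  True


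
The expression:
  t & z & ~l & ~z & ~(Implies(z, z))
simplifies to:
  False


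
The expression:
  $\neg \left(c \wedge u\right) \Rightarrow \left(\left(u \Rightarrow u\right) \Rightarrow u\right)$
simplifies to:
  $u$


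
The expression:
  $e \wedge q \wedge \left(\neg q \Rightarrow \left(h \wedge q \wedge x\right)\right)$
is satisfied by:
  {e: True, q: True}


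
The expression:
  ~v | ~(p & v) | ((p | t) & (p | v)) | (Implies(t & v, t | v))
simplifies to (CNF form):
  True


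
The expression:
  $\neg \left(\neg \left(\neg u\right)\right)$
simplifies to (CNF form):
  $\neg u$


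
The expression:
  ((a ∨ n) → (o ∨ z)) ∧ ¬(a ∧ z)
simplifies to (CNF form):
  (o ∨ ¬a) ∧ (¬a ∨ ¬z) ∧ (o ∨ z ∨ ¬a) ∧ (o ∨ z ∨ ¬n) ∧ (o ∨ ¬a ∨ ¬n) ∧ (z ∨ ¬a ∨ ¬z) ∧ (z ∨ ¬n ∨ ¬z) ∧ (¬a ∨ ¬n ∨ ¬z)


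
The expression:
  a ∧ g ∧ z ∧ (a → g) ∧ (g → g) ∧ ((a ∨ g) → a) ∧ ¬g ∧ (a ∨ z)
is never true.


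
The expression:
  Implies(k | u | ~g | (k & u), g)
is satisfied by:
  {g: True}


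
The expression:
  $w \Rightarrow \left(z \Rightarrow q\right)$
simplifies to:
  $q \vee \neg w \vee \neg z$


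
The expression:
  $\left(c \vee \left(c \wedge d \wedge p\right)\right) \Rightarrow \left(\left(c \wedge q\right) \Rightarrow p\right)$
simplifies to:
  $p \vee \neg c \vee \neg q$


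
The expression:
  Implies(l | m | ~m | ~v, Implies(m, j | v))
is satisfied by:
  {v: True, j: True, m: False}
  {v: True, j: False, m: False}
  {j: True, v: False, m: False}
  {v: False, j: False, m: False}
  {v: True, m: True, j: True}
  {v: True, m: True, j: False}
  {m: True, j: True, v: False}


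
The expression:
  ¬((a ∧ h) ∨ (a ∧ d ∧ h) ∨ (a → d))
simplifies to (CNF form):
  a ∧ ¬d ∧ ¬h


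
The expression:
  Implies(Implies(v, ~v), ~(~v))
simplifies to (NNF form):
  v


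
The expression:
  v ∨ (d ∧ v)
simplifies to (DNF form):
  v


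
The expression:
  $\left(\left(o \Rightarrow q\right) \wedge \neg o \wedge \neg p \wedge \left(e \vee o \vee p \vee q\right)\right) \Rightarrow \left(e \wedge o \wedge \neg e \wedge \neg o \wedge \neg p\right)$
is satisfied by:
  {p: True, o: True, q: False, e: False}
  {p: True, o: True, e: True, q: False}
  {p: True, o: True, q: True, e: False}
  {p: True, o: True, e: True, q: True}
  {p: True, q: False, e: False, o: False}
  {p: True, e: True, q: False, o: False}
  {p: True, q: True, e: False, o: False}
  {p: True, e: True, q: True, o: False}
  {o: True, q: False, e: False, p: False}
  {e: True, o: True, q: False, p: False}
  {o: True, q: True, e: False, p: False}
  {e: True, o: True, q: True, p: False}
  {o: False, q: False, e: False, p: False}


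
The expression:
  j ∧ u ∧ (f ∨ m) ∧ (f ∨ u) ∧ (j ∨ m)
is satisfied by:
  {j: True, u: True, m: True, f: True}
  {j: True, u: True, m: True, f: False}
  {j: True, u: True, f: True, m: False}


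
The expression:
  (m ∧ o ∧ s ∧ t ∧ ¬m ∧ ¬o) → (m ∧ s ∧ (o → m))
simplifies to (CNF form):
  True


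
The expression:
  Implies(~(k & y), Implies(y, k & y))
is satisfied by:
  {k: True, y: False}
  {y: False, k: False}
  {y: True, k: True}


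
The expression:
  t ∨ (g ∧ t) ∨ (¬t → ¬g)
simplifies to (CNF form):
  t ∨ ¬g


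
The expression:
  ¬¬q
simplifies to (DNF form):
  q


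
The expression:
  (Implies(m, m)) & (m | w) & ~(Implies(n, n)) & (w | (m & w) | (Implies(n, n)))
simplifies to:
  False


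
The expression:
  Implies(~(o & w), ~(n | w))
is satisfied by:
  {o: True, w: False, n: False}
  {w: False, n: False, o: False}
  {o: True, w: True, n: False}
  {n: True, o: True, w: True}


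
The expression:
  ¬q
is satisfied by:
  {q: False}


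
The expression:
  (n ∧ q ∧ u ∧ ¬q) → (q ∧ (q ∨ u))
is always true.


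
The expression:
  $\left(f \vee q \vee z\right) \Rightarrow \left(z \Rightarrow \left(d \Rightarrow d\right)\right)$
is always true.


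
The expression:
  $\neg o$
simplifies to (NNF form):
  $\neg o$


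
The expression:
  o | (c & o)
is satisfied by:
  {o: True}


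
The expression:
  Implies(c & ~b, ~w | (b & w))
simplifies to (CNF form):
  b | ~c | ~w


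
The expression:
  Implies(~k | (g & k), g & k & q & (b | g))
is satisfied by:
  {q: True, k: True, g: False}
  {k: True, g: False, q: False}
  {q: True, g: True, k: True}


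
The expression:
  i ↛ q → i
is always true.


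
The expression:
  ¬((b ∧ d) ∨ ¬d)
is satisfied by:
  {d: True, b: False}


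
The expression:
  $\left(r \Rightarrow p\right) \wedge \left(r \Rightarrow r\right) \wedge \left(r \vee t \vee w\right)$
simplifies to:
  $\left(p \wedge r\right) \vee \left(t \wedge \neg r\right) \vee \left(w \wedge \neg r\right)$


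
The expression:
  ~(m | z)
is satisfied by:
  {z: False, m: False}


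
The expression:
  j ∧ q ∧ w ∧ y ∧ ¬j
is never true.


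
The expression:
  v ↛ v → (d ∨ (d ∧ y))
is always true.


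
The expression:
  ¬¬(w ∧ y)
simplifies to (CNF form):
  w ∧ y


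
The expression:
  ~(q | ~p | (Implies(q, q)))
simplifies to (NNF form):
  False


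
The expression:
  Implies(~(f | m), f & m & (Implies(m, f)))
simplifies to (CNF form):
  f | m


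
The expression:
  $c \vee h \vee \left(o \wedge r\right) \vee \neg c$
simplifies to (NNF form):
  $\text{True}$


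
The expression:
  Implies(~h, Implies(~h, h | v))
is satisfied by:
  {v: True, h: True}
  {v: True, h: False}
  {h: True, v: False}


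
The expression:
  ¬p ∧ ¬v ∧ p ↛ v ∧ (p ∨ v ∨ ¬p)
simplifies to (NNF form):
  False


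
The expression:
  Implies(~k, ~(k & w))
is always true.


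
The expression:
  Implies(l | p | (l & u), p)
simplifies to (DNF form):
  p | ~l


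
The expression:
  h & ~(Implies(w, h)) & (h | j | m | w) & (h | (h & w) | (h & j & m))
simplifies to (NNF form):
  False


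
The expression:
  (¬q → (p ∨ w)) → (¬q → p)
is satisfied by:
  {q: True, p: True, w: False}
  {q: True, w: False, p: False}
  {p: True, w: False, q: False}
  {p: False, w: False, q: False}
  {q: True, p: True, w: True}
  {q: True, w: True, p: False}
  {p: True, w: True, q: False}


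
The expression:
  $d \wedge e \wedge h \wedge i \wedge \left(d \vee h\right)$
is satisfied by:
  {h: True, i: True, e: True, d: True}


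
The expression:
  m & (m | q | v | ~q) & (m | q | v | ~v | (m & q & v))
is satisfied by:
  {m: True}


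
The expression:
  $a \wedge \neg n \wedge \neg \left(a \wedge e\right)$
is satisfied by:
  {a: True, n: False, e: False}


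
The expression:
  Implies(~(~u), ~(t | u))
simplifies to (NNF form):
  ~u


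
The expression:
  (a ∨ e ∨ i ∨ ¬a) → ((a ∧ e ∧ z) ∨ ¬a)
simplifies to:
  (e ∧ z) ∨ ¬a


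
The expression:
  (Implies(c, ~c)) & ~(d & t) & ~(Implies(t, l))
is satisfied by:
  {t: True, d: False, c: False, l: False}


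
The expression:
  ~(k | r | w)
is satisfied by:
  {r: False, w: False, k: False}


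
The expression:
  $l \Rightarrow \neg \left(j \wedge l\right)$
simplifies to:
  $\neg j \vee \neg l$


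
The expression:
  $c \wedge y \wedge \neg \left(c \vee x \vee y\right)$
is never true.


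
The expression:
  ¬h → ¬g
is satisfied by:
  {h: True, g: False}
  {g: False, h: False}
  {g: True, h: True}


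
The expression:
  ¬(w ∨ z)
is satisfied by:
  {w: False, z: False}


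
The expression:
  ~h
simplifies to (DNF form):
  ~h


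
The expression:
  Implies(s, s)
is always true.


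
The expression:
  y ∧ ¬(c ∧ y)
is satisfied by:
  {y: True, c: False}


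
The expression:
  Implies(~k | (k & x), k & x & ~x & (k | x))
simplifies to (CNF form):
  k & ~x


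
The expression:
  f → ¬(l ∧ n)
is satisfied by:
  {l: False, n: False, f: False}
  {f: True, l: False, n: False}
  {n: True, l: False, f: False}
  {f: True, n: True, l: False}
  {l: True, f: False, n: False}
  {f: True, l: True, n: False}
  {n: True, l: True, f: False}


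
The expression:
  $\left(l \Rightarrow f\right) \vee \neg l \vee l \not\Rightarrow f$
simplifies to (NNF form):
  $\text{True}$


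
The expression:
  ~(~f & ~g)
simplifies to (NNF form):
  f | g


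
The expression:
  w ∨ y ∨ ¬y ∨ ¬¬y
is always true.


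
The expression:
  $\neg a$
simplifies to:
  $\neg a$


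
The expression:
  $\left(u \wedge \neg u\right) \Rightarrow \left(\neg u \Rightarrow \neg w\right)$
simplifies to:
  $\text{True}$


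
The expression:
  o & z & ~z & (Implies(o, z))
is never true.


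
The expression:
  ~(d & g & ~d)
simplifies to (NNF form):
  True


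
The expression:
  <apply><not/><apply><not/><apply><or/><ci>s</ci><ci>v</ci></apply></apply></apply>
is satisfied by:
  {v: True, s: True}
  {v: True, s: False}
  {s: True, v: False}


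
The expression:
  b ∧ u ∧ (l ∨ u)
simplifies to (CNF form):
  b ∧ u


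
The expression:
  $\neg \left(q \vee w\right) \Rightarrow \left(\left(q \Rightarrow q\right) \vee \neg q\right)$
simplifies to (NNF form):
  $\text{True}$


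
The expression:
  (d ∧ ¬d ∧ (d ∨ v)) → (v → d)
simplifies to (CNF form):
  True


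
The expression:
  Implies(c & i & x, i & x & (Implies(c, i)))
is always true.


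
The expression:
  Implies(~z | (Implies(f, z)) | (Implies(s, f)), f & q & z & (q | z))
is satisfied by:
  {z: True, f: True, q: True}


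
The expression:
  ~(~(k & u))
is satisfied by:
  {u: True, k: True}


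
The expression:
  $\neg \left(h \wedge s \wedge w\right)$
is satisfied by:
  {s: False, w: False, h: False}
  {h: True, s: False, w: False}
  {w: True, s: False, h: False}
  {h: True, w: True, s: False}
  {s: True, h: False, w: False}
  {h: True, s: True, w: False}
  {w: True, s: True, h: False}


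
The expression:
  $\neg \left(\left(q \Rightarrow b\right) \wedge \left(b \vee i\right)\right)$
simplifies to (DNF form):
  $\left(q \wedge \neg b\right) \vee \left(\neg b \wedge \neg i\right)$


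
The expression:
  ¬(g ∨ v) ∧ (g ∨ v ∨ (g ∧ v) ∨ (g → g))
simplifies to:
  ¬g ∧ ¬v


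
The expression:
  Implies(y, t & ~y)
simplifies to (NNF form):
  ~y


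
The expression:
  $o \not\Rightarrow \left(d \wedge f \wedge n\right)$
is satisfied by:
  {o: True, d: False, n: False, f: False}
  {f: True, o: True, d: False, n: False}
  {n: True, o: True, d: False, f: False}
  {f: True, n: True, o: True, d: False}
  {d: True, o: True, f: False, n: False}
  {f: True, d: True, o: True, n: False}
  {n: True, d: True, o: True, f: False}


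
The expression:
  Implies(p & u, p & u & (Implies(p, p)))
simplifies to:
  True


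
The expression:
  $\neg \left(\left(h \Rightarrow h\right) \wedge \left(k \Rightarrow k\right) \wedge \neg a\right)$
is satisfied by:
  {a: True}


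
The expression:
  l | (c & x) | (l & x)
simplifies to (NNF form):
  l | (c & x)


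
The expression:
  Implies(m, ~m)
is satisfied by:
  {m: False}


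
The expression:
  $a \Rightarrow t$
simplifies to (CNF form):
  $t \vee \neg a$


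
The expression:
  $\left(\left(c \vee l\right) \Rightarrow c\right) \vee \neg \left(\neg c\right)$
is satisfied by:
  {c: True, l: False}
  {l: False, c: False}
  {l: True, c: True}


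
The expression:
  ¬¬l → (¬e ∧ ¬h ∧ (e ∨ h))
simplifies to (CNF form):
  ¬l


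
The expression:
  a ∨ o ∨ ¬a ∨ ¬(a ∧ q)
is always true.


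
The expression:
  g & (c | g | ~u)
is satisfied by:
  {g: True}


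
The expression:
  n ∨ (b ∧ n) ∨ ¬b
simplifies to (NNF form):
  n ∨ ¬b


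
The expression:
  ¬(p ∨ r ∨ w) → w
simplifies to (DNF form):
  p ∨ r ∨ w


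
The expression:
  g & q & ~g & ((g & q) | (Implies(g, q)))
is never true.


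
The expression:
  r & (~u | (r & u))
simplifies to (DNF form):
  r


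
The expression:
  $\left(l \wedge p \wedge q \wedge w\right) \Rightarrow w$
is always true.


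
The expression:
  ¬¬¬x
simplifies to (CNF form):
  ¬x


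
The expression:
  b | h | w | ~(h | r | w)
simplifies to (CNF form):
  b | h | w | ~r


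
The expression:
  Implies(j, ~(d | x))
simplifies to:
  ~j | (~d & ~x)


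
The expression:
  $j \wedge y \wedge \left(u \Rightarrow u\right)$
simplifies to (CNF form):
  $j \wedge y$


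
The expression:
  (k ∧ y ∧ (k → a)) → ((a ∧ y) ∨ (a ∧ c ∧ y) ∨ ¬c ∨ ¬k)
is always true.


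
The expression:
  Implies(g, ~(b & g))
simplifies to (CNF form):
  ~b | ~g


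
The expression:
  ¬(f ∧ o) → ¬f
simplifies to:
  o ∨ ¬f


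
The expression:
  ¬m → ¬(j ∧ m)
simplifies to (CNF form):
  True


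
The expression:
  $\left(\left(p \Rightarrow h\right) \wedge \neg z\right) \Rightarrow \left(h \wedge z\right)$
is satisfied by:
  {z: True, p: True, h: False}
  {z: True, h: False, p: False}
  {z: True, p: True, h: True}
  {z: True, h: True, p: False}
  {p: True, h: False, z: False}


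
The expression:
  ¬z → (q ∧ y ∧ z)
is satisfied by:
  {z: True}


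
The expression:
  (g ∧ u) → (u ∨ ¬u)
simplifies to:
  True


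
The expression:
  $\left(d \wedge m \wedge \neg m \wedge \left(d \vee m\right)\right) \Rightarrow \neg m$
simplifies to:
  $\text{True}$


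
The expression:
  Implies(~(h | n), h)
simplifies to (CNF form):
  h | n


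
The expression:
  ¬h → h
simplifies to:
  h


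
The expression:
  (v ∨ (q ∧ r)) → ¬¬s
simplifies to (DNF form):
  s ∨ (¬q ∧ ¬v) ∨ (¬r ∧ ¬v)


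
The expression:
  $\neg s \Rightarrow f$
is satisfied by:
  {s: True, f: True}
  {s: True, f: False}
  {f: True, s: False}


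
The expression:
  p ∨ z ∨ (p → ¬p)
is always true.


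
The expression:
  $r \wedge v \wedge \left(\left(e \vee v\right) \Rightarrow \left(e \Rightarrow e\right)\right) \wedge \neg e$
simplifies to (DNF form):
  $r \wedge v \wedge \neg e$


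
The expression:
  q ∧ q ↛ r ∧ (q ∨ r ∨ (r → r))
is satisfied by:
  {q: True, r: False}


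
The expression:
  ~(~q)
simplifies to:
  q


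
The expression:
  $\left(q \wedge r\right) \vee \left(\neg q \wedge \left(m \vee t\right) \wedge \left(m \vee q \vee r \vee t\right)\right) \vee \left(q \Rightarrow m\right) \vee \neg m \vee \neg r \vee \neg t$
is always true.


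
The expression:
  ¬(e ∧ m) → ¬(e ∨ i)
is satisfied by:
  {m: True, e: False, i: False}
  {m: False, e: False, i: False}
  {e: True, m: True, i: False}
  {i: True, e: True, m: True}


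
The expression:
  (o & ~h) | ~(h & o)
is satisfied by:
  {h: False, o: False}
  {o: True, h: False}
  {h: True, o: False}


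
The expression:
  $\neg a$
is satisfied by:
  {a: False}


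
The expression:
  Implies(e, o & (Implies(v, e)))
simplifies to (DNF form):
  o | ~e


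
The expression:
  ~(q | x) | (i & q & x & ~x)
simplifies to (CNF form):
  ~q & ~x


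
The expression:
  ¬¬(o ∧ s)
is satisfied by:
  {s: True, o: True}


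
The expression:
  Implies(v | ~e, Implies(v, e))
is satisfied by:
  {e: True, v: False}
  {v: False, e: False}
  {v: True, e: True}


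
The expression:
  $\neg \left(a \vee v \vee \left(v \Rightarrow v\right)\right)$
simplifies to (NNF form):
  $\text{False}$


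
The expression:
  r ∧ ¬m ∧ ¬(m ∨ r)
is never true.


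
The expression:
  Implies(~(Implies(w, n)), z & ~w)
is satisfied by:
  {n: True, w: False}
  {w: False, n: False}
  {w: True, n: True}


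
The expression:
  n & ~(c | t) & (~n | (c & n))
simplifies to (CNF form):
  False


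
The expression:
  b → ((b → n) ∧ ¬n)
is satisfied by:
  {b: False}


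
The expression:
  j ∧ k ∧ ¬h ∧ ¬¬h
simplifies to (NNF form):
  False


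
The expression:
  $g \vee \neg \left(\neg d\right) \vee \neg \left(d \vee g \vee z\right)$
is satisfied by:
  {d: True, g: True, z: False}
  {d: True, g: False, z: False}
  {g: True, d: False, z: False}
  {d: False, g: False, z: False}
  {d: True, z: True, g: True}
  {d: True, z: True, g: False}
  {z: True, g: True, d: False}


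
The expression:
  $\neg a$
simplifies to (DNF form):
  $\neg a$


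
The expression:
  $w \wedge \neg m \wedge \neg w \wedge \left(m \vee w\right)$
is never true.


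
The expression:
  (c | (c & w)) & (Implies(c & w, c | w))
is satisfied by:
  {c: True}


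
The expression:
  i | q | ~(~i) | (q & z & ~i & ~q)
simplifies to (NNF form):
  i | q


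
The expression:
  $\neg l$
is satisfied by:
  {l: False}


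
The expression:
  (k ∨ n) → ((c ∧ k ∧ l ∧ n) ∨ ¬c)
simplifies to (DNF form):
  (¬k ∧ ¬n) ∨ (k ∧ l ∧ n) ∨ ¬c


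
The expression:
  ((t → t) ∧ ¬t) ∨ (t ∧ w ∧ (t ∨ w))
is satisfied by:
  {w: True, t: False}
  {t: False, w: False}
  {t: True, w: True}


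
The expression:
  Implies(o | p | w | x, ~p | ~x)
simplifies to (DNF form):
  ~p | ~x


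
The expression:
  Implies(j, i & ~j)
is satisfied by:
  {j: False}


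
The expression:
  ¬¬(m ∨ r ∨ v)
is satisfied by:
  {r: True, m: True, v: True}
  {r: True, m: True, v: False}
  {r: True, v: True, m: False}
  {r: True, v: False, m: False}
  {m: True, v: True, r: False}
  {m: True, v: False, r: False}
  {v: True, m: False, r: False}


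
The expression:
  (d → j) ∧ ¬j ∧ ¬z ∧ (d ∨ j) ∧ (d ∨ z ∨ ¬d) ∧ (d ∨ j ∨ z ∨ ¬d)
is never true.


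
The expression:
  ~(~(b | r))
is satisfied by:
  {r: True, b: True}
  {r: True, b: False}
  {b: True, r: False}


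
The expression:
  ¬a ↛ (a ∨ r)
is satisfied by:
  {r: False, a: False}


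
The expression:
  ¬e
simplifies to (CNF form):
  ¬e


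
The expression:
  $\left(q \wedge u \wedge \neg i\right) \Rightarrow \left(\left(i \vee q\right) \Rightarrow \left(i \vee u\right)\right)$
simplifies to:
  $\text{True}$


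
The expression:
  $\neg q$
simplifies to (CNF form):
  $\neg q$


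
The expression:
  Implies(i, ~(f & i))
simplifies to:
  ~f | ~i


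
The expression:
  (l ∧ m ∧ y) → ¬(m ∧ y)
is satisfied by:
  {l: False, m: False, y: False}
  {y: True, l: False, m: False}
  {m: True, l: False, y: False}
  {y: True, m: True, l: False}
  {l: True, y: False, m: False}
  {y: True, l: True, m: False}
  {m: True, l: True, y: False}


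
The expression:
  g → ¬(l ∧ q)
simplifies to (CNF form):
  ¬g ∨ ¬l ∨ ¬q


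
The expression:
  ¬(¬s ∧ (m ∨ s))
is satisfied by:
  {s: True, m: False}
  {m: False, s: False}
  {m: True, s: True}


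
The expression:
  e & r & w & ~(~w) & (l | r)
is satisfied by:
  {r: True, e: True, w: True}


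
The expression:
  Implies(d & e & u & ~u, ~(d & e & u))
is always true.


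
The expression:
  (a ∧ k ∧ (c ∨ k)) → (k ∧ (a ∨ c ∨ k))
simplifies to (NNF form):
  True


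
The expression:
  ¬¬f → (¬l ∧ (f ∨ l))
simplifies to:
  ¬f ∨ ¬l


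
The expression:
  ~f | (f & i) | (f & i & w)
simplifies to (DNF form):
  i | ~f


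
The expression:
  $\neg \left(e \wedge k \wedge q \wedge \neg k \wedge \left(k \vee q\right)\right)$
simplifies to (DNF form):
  $\text{True}$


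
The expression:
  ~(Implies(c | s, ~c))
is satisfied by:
  {c: True}


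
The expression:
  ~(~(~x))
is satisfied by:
  {x: False}


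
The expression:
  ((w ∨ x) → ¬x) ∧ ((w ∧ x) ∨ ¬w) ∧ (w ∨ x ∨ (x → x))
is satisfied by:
  {x: False, w: False}


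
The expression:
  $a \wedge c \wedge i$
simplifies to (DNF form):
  $a \wedge c \wedge i$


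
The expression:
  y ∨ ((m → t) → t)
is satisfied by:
  {y: True, t: True, m: True}
  {y: True, t: True, m: False}
  {y: True, m: True, t: False}
  {y: True, m: False, t: False}
  {t: True, m: True, y: False}
  {t: True, m: False, y: False}
  {m: True, t: False, y: False}


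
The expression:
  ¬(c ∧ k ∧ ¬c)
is always true.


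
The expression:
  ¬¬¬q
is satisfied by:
  {q: False}


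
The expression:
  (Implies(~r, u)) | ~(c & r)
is always true.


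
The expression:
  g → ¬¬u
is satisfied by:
  {u: True, g: False}
  {g: False, u: False}
  {g: True, u: True}


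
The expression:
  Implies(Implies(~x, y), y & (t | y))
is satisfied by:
  {y: True, x: False}
  {x: False, y: False}
  {x: True, y: True}


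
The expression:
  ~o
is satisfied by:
  {o: False}


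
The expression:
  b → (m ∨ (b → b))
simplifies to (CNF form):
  True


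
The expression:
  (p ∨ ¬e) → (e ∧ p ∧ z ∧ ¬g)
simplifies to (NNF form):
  e ∧ (z ∨ ¬p) ∧ (¬g ∨ ¬p)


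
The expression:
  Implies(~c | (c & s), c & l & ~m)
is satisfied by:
  {c: True, l: True, s: False, m: False}
  {c: True, l: False, s: False, m: False}
  {c: True, m: True, l: True, s: False}
  {c: True, m: True, l: False, s: False}
  {c: True, s: True, l: True, m: False}


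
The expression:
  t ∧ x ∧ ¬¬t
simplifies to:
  t ∧ x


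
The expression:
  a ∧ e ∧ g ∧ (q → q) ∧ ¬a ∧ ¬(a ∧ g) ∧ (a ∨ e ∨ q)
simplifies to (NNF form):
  False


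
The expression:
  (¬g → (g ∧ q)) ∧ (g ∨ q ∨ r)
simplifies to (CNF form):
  g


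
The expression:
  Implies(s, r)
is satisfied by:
  {r: True, s: False}
  {s: False, r: False}
  {s: True, r: True}


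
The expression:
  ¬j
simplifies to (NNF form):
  ¬j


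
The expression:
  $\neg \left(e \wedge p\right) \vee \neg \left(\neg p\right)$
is always true.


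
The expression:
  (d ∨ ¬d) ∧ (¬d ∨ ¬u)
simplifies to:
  ¬d ∨ ¬u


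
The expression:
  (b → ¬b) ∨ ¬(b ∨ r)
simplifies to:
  ¬b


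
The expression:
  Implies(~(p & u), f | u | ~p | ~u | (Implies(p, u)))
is always true.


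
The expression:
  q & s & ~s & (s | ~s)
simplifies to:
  False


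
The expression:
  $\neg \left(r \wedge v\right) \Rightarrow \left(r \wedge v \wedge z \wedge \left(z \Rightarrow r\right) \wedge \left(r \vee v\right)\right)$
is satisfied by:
  {r: True, v: True}


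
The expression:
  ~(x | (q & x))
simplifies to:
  ~x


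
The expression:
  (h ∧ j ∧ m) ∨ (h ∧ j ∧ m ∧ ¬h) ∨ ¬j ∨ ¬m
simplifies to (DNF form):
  h ∨ ¬j ∨ ¬m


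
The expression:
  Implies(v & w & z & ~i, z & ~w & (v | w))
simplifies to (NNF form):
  i | ~v | ~w | ~z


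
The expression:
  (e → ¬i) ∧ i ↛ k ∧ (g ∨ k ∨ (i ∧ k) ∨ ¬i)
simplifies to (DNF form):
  g ∧ i ∧ ¬e ∧ ¬k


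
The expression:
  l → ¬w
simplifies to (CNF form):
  ¬l ∨ ¬w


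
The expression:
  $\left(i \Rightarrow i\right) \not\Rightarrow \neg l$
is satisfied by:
  {l: True}


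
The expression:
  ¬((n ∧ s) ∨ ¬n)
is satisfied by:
  {n: True, s: False}


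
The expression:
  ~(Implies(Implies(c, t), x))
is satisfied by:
  {t: True, x: False, c: False}
  {x: False, c: False, t: False}
  {t: True, c: True, x: False}


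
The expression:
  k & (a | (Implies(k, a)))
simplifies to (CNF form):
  a & k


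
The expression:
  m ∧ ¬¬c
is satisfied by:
  {c: True, m: True}


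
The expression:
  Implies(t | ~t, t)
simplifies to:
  t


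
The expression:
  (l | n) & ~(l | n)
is never true.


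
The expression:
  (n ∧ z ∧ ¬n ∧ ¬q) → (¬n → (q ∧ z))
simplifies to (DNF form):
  True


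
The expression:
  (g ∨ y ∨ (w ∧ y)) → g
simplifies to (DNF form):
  g ∨ ¬y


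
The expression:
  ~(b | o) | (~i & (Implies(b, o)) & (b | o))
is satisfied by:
  {o: False, b: False, i: False}
  {i: True, o: False, b: False}
  {o: True, i: False, b: False}
  {b: True, o: True, i: False}


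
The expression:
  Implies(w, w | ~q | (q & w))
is always true.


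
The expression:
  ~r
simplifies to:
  ~r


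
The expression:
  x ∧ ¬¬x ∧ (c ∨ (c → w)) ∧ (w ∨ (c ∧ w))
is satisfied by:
  {w: True, x: True}


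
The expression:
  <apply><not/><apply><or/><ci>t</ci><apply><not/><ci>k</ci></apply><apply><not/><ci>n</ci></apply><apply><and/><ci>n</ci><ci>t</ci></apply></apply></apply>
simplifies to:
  <apply><and/><ci>k</ci><ci>n</ci><apply><not/><ci>t</ci></apply></apply>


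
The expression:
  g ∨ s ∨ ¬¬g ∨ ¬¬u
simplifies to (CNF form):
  g ∨ s ∨ u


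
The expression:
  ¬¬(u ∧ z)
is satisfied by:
  {z: True, u: True}


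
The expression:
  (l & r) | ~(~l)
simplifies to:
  l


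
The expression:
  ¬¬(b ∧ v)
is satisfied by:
  {b: True, v: True}


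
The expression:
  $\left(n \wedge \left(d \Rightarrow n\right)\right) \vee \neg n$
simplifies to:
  $\text{True}$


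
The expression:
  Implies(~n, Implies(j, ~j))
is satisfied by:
  {n: True, j: False}
  {j: False, n: False}
  {j: True, n: True}


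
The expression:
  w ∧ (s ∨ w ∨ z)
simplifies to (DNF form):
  w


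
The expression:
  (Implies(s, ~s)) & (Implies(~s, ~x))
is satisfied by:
  {x: False, s: False}


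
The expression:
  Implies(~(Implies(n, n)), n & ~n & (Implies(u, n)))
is always true.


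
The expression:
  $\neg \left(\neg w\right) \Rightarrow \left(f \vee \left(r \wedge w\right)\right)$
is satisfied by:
  {r: True, f: True, w: False}
  {r: True, w: False, f: False}
  {f: True, w: False, r: False}
  {f: False, w: False, r: False}
  {r: True, f: True, w: True}
  {r: True, w: True, f: False}
  {f: True, w: True, r: False}


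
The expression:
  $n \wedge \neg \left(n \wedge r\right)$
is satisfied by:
  {n: True, r: False}


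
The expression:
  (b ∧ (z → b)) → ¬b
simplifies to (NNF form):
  ¬b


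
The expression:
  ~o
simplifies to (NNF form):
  ~o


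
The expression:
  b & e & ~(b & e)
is never true.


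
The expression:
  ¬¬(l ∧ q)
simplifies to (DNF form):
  l ∧ q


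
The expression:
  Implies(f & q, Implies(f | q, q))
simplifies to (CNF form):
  True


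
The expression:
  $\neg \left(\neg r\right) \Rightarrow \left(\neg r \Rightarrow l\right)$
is always true.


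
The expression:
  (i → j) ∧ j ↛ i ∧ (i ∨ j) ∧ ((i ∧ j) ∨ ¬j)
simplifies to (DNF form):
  False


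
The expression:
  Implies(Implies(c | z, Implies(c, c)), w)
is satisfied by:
  {w: True}


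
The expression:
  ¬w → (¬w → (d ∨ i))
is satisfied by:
  {i: True, d: True, w: True}
  {i: True, d: True, w: False}
  {i: True, w: True, d: False}
  {i: True, w: False, d: False}
  {d: True, w: True, i: False}
  {d: True, w: False, i: False}
  {w: True, d: False, i: False}


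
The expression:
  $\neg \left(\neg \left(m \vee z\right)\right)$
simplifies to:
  $m \vee z$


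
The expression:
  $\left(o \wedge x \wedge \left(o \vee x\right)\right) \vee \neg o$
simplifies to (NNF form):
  $x \vee \neg o$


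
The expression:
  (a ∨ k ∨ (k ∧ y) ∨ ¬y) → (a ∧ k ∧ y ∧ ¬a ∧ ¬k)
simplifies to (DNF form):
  y ∧ ¬a ∧ ¬k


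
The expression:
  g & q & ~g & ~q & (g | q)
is never true.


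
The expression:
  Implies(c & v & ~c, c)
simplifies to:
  True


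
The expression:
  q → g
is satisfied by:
  {g: True, q: False}
  {q: False, g: False}
  {q: True, g: True}


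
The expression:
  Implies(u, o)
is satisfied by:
  {o: True, u: False}
  {u: False, o: False}
  {u: True, o: True}


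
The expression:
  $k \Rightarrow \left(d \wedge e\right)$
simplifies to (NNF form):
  $\left(d \wedge e\right) \vee \neg k$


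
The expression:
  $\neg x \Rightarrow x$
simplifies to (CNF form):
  $x$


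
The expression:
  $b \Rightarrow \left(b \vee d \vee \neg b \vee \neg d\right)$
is always true.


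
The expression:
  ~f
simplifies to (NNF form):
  ~f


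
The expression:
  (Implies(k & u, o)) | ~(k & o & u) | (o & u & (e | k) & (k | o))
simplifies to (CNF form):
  True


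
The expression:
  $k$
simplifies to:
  $k$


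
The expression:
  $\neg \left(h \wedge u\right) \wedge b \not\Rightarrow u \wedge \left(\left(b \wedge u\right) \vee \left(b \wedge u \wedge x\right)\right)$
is never true.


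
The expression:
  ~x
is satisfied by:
  {x: False}


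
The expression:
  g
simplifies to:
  g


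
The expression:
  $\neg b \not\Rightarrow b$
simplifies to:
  $\neg b$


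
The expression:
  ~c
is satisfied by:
  {c: False}


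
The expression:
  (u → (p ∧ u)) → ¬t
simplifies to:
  (u ∧ ¬p) ∨ ¬t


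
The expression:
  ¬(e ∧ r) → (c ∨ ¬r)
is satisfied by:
  {c: True, e: True, r: False}
  {c: True, e: False, r: False}
  {e: True, c: False, r: False}
  {c: False, e: False, r: False}
  {r: True, c: True, e: True}
  {r: True, c: True, e: False}
  {r: True, e: True, c: False}


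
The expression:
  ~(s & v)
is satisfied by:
  {s: False, v: False}
  {v: True, s: False}
  {s: True, v: False}


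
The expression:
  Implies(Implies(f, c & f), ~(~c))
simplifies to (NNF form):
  c | f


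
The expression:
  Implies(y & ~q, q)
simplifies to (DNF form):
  q | ~y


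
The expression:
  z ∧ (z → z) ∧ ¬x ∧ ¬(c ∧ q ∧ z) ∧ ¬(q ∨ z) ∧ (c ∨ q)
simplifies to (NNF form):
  False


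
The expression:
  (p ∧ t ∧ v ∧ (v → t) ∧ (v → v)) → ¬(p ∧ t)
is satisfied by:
  {p: False, v: False, t: False}
  {t: True, p: False, v: False}
  {v: True, p: False, t: False}
  {t: True, v: True, p: False}
  {p: True, t: False, v: False}
  {t: True, p: True, v: False}
  {v: True, p: True, t: False}


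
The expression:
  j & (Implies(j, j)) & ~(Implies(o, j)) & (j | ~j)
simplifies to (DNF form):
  False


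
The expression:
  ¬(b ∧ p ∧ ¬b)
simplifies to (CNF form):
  True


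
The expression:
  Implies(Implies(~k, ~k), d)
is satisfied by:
  {d: True}


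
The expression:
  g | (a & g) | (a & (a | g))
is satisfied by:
  {a: True, g: True}
  {a: True, g: False}
  {g: True, a: False}


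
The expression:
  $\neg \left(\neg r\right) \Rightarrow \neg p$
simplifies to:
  $\neg p \vee \neg r$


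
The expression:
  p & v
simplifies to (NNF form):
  p & v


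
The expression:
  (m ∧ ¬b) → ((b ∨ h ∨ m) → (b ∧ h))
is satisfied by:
  {b: True, m: False}
  {m: False, b: False}
  {m: True, b: True}


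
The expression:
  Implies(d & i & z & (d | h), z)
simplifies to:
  True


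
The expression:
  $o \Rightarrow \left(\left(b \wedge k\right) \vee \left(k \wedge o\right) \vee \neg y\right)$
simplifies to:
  $k \vee \neg o \vee \neg y$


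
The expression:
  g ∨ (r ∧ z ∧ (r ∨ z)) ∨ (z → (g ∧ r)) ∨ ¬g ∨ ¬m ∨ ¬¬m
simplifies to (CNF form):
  True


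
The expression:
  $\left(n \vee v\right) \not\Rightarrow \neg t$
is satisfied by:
  {t: True, n: True, v: True}
  {t: True, n: True, v: False}
  {t: True, v: True, n: False}


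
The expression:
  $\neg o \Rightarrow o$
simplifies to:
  $o$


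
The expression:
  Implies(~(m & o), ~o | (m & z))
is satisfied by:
  {m: True, o: False}
  {o: False, m: False}
  {o: True, m: True}


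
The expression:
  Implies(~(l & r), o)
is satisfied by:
  {o: True, l: True, r: True}
  {o: True, l: True, r: False}
  {o: True, r: True, l: False}
  {o: True, r: False, l: False}
  {l: True, r: True, o: False}


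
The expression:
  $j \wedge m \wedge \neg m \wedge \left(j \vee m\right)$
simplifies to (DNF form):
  $\text{False}$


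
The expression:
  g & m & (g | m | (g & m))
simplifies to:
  g & m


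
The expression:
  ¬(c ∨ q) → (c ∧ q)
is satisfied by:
  {q: True, c: True}
  {q: True, c: False}
  {c: True, q: False}


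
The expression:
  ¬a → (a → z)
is always true.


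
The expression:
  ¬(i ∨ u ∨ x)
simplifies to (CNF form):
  ¬i ∧ ¬u ∧ ¬x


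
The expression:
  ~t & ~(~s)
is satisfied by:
  {s: True, t: False}


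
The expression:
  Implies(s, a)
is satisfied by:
  {a: True, s: False}
  {s: False, a: False}
  {s: True, a: True}
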